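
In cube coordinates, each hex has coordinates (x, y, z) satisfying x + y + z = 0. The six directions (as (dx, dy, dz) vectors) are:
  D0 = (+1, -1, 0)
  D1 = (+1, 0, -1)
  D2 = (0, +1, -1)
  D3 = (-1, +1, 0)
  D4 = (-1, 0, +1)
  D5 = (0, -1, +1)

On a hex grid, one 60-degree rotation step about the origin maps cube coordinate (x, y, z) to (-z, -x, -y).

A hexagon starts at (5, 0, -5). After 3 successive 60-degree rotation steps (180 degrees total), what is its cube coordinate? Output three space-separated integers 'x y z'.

Answer: -5 0 5

Derivation:
Start: (5, 0, -5)
Step 1: (5, 0, -5) -> (-(-5), -(5), -(0)) = (5, -5, 0)
Step 2: (5, -5, 0) -> (-(0), -(5), -(-5)) = (0, -5, 5)
Step 3: (0, -5, 5) -> (-(5), -(0), -(-5)) = (-5, 0, 5)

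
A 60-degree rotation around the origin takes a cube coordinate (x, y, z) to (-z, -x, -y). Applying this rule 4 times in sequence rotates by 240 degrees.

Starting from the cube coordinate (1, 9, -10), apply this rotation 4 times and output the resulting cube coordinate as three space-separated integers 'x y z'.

Start: (1, 9, -10)
Step 1: (1, 9, -10) -> (-(-10), -(1), -(9)) = (10, -1, -9)
Step 2: (10, -1, -9) -> (-(-9), -(10), -(-1)) = (9, -10, 1)
Step 3: (9, -10, 1) -> (-(1), -(9), -(-10)) = (-1, -9, 10)
Step 4: (-1, -9, 10) -> (-(10), -(-1), -(-9)) = (-10, 1, 9)

Answer: -10 1 9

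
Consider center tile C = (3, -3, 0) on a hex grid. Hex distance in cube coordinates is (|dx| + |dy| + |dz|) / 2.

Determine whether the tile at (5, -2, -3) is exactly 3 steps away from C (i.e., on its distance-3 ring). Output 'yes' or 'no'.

|px - cx| = |5 - 3| = 2
|py - cy| = |-2 - (-3)| = 1
|pz - cz| = |-3 - 0| = 3
distance = (2+1+3)/2 = 6/2 = 3
radius = 3; distance == radius -> yes

Answer: yes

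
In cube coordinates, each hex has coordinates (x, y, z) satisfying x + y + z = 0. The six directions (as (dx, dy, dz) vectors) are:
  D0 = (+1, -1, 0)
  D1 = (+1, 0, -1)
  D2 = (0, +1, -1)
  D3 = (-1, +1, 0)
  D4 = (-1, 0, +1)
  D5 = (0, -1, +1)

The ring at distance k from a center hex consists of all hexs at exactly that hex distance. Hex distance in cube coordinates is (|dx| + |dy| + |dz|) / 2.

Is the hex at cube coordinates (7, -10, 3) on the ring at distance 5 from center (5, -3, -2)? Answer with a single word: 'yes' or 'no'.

Answer: no

Derivation:
|px - cx| = |7 - 5| = 2
|py - cy| = |-10 - (-3)| = 7
|pz - cz| = |3 - (-2)| = 5
distance = (2+7+5)/2 = 14/2 = 7
radius = 5; distance != radius -> no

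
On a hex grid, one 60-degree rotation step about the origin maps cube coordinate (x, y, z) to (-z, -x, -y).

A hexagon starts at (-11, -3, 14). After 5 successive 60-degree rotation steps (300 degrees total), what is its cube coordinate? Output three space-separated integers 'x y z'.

Start: (-11, -3, 14)
Step 1: (-11, -3, 14) -> (-(14), -(-11), -(-3)) = (-14, 11, 3)
Step 2: (-14, 11, 3) -> (-(3), -(-14), -(11)) = (-3, 14, -11)
Step 3: (-3, 14, -11) -> (-(-11), -(-3), -(14)) = (11, 3, -14)
Step 4: (11, 3, -14) -> (-(-14), -(11), -(3)) = (14, -11, -3)
Step 5: (14, -11, -3) -> (-(-3), -(14), -(-11)) = (3, -14, 11)

Answer: 3 -14 11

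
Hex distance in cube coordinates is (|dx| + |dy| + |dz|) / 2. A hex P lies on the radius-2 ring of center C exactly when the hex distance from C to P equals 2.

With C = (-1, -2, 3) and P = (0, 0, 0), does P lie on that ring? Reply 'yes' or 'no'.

Answer: no

Derivation:
|px - cx| = |0 - (-1)| = 1
|py - cy| = |0 - (-2)| = 2
|pz - cz| = |0 - 3| = 3
distance = (1+2+3)/2 = 6/2 = 3
radius = 2; distance != radius -> no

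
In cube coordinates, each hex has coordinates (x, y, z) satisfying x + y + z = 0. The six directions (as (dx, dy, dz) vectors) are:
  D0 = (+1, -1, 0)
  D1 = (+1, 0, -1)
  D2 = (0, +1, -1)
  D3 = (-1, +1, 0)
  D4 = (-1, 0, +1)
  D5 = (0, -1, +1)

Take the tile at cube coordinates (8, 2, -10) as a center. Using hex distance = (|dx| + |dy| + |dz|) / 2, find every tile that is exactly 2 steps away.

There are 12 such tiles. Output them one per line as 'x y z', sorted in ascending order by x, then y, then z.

Walk ring at distance 2 from (8, 2, -10):
Start at center + D4*2 = (6, 2, -8)
  hex 0: (6, 2, -8)
  hex 1: (7, 1, -8)
  hex 2: (8, 0, -8)
  hex 3: (9, 0, -9)
  hex 4: (10, 0, -10)
  hex 5: (10, 1, -11)
  hex 6: (10, 2, -12)
  hex 7: (9, 3, -12)
  hex 8: (8, 4, -12)
  hex 9: (7, 4, -11)
  hex 10: (6, 4, -10)
  hex 11: (6, 3, -9)
Sorted: 12 hexes.

Answer: 6 2 -8
6 3 -9
6 4 -10
7 1 -8
7 4 -11
8 0 -8
8 4 -12
9 0 -9
9 3 -12
10 0 -10
10 1 -11
10 2 -12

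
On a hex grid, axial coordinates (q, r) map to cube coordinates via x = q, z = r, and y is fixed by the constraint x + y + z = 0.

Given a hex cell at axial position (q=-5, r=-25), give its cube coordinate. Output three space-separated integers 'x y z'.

x = q = -5
z = r = -25
y = -x - z = -(-5) - (-25) = 30

Answer: -5 30 -25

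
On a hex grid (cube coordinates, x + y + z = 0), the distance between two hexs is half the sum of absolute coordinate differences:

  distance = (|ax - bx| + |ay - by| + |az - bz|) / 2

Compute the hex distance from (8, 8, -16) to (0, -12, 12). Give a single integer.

Answer: 28

Derivation:
|ax - bx| = |8 - 0| = 8
|ay - by| = |8 - (-12)| = 20
|az - bz| = |-16 - 12| = 28
distance = (8 + 20 + 28) / 2 = 56 / 2 = 28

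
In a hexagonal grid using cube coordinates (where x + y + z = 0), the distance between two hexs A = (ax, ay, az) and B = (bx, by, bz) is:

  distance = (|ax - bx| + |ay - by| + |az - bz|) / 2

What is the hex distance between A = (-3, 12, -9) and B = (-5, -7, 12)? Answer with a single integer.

|ax - bx| = |-3 - (-5)| = 2
|ay - by| = |12 - (-7)| = 19
|az - bz| = |-9 - 12| = 21
distance = (2 + 19 + 21) / 2 = 42 / 2 = 21

Answer: 21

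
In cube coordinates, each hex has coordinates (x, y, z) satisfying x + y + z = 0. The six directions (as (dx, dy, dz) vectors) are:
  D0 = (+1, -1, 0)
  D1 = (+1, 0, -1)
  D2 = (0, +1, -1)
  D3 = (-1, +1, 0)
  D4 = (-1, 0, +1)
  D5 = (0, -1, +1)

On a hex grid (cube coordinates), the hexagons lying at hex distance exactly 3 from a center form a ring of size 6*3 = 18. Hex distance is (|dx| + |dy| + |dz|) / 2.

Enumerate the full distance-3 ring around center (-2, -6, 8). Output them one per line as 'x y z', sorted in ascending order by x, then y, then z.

Answer: -5 -6 11
-5 -5 10
-5 -4 9
-5 -3 8
-4 -7 11
-4 -3 7
-3 -8 11
-3 -3 6
-2 -9 11
-2 -3 5
-1 -9 10
-1 -4 5
0 -9 9
0 -5 5
1 -9 8
1 -8 7
1 -7 6
1 -6 5

Derivation:
Walk ring at distance 3 from (-2, -6, 8):
Start at center + D4*3 = (-5, -6, 11)
  hex 0: (-5, -6, 11)
  hex 1: (-4, -7, 11)
  hex 2: (-3, -8, 11)
  hex 3: (-2, -9, 11)
  hex 4: (-1, -9, 10)
  hex 5: (0, -9, 9)
  hex 6: (1, -9, 8)
  hex 7: (1, -8, 7)
  hex 8: (1, -7, 6)
  hex 9: (1, -6, 5)
  hex 10: (0, -5, 5)
  hex 11: (-1, -4, 5)
  hex 12: (-2, -3, 5)
  hex 13: (-3, -3, 6)
  hex 14: (-4, -3, 7)
  hex 15: (-5, -3, 8)
  hex 16: (-5, -4, 9)
  hex 17: (-5, -5, 10)
Sorted: 18 hexes.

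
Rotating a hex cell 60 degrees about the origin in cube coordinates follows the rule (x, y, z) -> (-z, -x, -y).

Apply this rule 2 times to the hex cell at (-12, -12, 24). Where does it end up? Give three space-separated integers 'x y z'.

Answer: -12 24 -12

Derivation:
Start: (-12, -12, 24)
Step 1: (-12, -12, 24) -> (-(24), -(-12), -(-12)) = (-24, 12, 12)
Step 2: (-24, 12, 12) -> (-(12), -(-24), -(12)) = (-12, 24, -12)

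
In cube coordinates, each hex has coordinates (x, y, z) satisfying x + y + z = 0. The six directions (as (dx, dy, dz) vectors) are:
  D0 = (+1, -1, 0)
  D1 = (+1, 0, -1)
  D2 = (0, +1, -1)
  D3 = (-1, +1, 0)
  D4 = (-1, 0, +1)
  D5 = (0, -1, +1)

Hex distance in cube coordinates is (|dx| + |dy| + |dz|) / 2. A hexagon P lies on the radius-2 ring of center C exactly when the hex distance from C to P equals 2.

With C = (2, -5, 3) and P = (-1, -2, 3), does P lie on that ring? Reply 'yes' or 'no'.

|px - cx| = |-1 - 2| = 3
|py - cy| = |-2 - (-5)| = 3
|pz - cz| = |3 - 3| = 0
distance = (3+3+0)/2 = 6/2 = 3
radius = 2; distance != radius -> no

Answer: no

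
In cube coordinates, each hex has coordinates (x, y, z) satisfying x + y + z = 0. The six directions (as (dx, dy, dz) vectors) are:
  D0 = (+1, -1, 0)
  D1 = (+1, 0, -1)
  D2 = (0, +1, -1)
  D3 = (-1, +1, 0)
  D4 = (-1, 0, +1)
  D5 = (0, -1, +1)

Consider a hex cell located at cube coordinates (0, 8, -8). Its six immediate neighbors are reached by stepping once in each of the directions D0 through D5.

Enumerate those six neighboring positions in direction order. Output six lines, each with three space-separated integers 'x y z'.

Center: (0, 8, -8). Add each direction:
  D0: (0, 8, -8) + (1, -1, 0) = (1, 7, -8)
  D1: (0, 8, -8) + (1, 0, -1) = (1, 8, -9)
  D2: (0, 8, -8) + (0, 1, -1) = (0, 9, -9)
  D3: (0, 8, -8) + (-1, 1, 0) = (-1, 9, -8)
  D4: (0, 8, -8) + (-1, 0, 1) = (-1, 8, -7)
  D5: (0, 8, -8) + (0, -1, 1) = (0, 7, -7)

Answer: 1 7 -8
1 8 -9
0 9 -9
-1 9 -8
-1 8 -7
0 7 -7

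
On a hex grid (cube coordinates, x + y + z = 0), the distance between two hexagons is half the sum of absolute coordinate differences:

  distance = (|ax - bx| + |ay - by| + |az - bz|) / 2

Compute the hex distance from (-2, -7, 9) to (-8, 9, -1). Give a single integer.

Answer: 16

Derivation:
|ax - bx| = |-2 - (-8)| = 6
|ay - by| = |-7 - 9| = 16
|az - bz| = |9 - (-1)| = 10
distance = (6 + 16 + 10) / 2 = 32 / 2 = 16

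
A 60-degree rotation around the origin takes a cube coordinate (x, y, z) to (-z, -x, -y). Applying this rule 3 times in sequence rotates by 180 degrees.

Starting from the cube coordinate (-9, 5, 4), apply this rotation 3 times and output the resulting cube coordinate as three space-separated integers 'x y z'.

Answer: 9 -5 -4

Derivation:
Start: (-9, 5, 4)
Step 1: (-9, 5, 4) -> (-(4), -(-9), -(5)) = (-4, 9, -5)
Step 2: (-4, 9, -5) -> (-(-5), -(-4), -(9)) = (5, 4, -9)
Step 3: (5, 4, -9) -> (-(-9), -(5), -(4)) = (9, -5, -4)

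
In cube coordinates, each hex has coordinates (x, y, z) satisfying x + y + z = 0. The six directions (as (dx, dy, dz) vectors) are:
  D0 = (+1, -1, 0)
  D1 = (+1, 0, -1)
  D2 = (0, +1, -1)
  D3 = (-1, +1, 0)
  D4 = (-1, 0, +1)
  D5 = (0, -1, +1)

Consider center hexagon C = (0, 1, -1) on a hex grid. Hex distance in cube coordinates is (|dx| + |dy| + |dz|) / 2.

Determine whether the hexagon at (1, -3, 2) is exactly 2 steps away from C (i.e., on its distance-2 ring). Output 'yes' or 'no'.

Answer: no

Derivation:
|px - cx| = |1 - 0| = 1
|py - cy| = |-3 - 1| = 4
|pz - cz| = |2 - (-1)| = 3
distance = (1+4+3)/2 = 8/2 = 4
radius = 2; distance != radius -> no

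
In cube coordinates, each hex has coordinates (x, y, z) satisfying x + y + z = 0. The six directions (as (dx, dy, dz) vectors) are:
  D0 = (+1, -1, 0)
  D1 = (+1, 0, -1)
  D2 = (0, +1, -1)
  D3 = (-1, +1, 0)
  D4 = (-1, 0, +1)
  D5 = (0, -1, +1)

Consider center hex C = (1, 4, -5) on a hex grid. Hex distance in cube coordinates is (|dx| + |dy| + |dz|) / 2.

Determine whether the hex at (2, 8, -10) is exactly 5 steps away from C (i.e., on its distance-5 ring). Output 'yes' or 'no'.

|px - cx| = |2 - 1| = 1
|py - cy| = |8 - 4| = 4
|pz - cz| = |-10 - (-5)| = 5
distance = (1+4+5)/2 = 10/2 = 5
radius = 5; distance == radius -> yes

Answer: yes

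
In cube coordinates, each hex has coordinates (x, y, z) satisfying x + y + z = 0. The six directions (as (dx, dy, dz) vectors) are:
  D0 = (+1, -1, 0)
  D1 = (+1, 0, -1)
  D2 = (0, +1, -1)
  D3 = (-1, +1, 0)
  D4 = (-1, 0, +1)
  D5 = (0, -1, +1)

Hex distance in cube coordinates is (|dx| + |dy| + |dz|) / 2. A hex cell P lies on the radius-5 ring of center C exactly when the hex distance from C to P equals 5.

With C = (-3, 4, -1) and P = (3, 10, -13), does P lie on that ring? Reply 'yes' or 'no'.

|px - cx| = |3 - (-3)| = 6
|py - cy| = |10 - 4| = 6
|pz - cz| = |-13 - (-1)| = 12
distance = (6+6+12)/2 = 24/2 = 12
radius = 5; distance != radius -> no

Answer: no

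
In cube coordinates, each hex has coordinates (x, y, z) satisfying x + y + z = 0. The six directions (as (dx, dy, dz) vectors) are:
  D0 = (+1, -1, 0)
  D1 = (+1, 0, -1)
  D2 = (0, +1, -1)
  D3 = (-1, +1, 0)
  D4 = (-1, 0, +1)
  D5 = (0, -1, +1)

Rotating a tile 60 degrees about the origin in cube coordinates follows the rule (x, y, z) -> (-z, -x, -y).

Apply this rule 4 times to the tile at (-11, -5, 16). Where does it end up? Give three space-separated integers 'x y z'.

Answer: 16 -11 -5

Derivation:
Start: (-11, -5, 16)
Step 1: (-11, -5, 16) -> (-(16), -(-11), -(-5)) = (-16, 11, 5)
Step 2: (-16, 11, 5) -> (-(5), -(-16), -(11)) = (-5, 16, -11)
Step 3: (-5, 16, -11) -> (-(-11), -(-5), -(16)) = (11, 5, -16)
Step 4: (11, 5, -16) -> (-(-16), -(11), -(5)) = (16, -11, -5)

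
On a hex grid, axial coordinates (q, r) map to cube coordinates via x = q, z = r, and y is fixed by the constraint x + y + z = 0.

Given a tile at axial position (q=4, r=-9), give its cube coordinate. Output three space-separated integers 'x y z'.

x = q = 4
z = r = -9
y = -x - z = -(4) - (-9) = 5

Answer: 4 5 -9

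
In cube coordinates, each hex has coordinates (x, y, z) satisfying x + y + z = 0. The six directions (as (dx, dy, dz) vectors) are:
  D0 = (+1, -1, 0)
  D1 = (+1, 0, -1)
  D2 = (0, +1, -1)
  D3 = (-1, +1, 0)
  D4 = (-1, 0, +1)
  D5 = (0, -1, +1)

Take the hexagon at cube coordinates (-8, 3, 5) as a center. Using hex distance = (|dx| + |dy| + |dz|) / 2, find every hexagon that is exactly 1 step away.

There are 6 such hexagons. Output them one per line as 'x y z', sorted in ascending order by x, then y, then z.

Walk ring at distance 1 from (-8, 3, 5):
Start at center + D4*1 = (-9, 3, 6)
  hex 0: (-9, 3, 6)
  hex 1: (-8, 2, 6)
  hex 2: (-7, 2, 5)
  hex 3: (-7, 3, 4)
  hex 4: (-8, 4, 4)
  hex 5: (-9, 4, 5)
Sorted: 6 hexes.

Answer: -9 3 6
-9 4 5
-8 2 6
-8 4 4
-7 2 5
-7 3 4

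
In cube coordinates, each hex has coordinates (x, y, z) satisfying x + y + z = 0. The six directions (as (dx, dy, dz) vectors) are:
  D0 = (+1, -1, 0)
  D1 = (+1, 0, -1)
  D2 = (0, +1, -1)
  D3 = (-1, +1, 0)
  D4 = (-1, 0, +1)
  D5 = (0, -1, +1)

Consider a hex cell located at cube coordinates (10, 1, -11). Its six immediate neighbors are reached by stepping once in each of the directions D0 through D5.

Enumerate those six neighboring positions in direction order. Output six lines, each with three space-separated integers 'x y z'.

Center: (10, 1, -11). Add each direction:
  D0: (10, 1, -11) + (1, -1, 0) = (11, 0, -11)
  D1: (10, 1, -11) + (1, 0, -1) = (11, 1, -12)
  D2: (10, 1, -11) + (0, 1, -1) = (10, 2, -12)
  D3: (10, 1, -11) + (-1, 1, 0) = (9, 2, -11)
  D4: (10, 1, -11) + (-1, 0, 1) = (9, 1, -10)
  D5: (10, 1, -11) + (0, -1, 1) = (10, 0, -10)

Answer: 11 0 -11
11 1 -12
10 2 -12
9 2 -11
9 1 -10
10 0 -10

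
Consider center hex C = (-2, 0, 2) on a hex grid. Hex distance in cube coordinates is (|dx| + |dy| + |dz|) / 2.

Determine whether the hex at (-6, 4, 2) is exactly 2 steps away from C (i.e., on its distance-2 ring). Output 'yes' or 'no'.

|px - cx| = |-6 - (-2)| = 4
|py - cy| = |4 - 0| = 4
|pz - cz| = |2 - 2| = 0
distance = (4+4+0)/2 = 8/2 = 4
radius = 2; distance != radius -> no

Answer: no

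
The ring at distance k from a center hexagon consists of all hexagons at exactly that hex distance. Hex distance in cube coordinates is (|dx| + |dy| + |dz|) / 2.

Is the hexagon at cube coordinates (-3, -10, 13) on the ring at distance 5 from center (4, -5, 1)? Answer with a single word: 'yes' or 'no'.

|px - cx| = |-3 - 4| = 7
|py - cy| = |-10 - (-5)| = 5
|pz - cz| = |13 - 1| = 12
distance = (7+5+12)/2 = 24/2 = 12
radius = 5; distance != radius -> no

Answer: no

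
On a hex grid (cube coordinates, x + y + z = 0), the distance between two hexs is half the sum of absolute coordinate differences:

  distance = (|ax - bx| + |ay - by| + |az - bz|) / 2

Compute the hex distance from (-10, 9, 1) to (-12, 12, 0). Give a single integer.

Answer: 3

Derivation:
|ax - bx| = |-10 - (-12)| = 2
|ay - by| = |9 - 12| = 3
|az - bz| = |1 - 0| = 1
distance = (2 + 3 + 1) / 2 = 6 / 2 = 3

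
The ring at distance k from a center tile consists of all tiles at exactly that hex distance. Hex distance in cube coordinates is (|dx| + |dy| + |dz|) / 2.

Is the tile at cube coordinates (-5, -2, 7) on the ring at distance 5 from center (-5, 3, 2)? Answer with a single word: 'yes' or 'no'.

Answer: yes

Derivation:
|px - cx| = |-5 - (-5)| = 0
|py - cy| = |-2 - 3| = 5
|pz - cz| = |7 - 2| = 5
distance = (0+5+5)/2 = 10/2 = 5
radius = 5; distance == radius -> yes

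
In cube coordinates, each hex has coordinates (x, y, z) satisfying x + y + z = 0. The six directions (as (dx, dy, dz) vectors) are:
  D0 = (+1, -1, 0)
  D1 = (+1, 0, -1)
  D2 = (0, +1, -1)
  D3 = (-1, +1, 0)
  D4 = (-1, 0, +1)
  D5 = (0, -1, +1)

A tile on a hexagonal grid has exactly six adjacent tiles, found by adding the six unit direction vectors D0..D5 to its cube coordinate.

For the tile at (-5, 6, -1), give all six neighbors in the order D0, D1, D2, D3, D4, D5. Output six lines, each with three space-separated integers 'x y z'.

Answer: -4 5 -1
-4 6 -2
-5 7 -2
-6 7 -1
-6 6 0
-5 5 0

Derivation:
Center: (-5, 6, -1). Add each direction:
  D0: (-5, 6, -1) + (1, -1, 0) = (-4, 5, -1)
  D1: (-5, 6, -1) + (1, 0, -1) = (-4, 6, -2)
  D2: (-5, 6, -1) + (0, 1, -1) = (-5, 7, -2)
  D3: (-5, 6, -1) + (-1, 1, 0) = (-6, 7, -1)
  D4: (-5, 6, -1) + (-1, 0, 1) = (-6, 6, 0)
  D5: (-5, 6, -1) + (0, -1, 1) = (-5, 5, 0)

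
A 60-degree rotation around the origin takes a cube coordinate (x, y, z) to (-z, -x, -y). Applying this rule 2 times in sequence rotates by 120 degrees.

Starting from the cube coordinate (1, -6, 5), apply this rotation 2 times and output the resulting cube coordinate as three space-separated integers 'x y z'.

Answer: -6 5 1

Derivation:
Start: (1, -6, 5)
Step 1: (1, -6, 5) -> (-(5), -(1), -(-6)) = (-5, -1, 6)
Step 2: (-5, -1, 6) -> (-(6), -(-5), -(-1)) = (-6, 5, 1)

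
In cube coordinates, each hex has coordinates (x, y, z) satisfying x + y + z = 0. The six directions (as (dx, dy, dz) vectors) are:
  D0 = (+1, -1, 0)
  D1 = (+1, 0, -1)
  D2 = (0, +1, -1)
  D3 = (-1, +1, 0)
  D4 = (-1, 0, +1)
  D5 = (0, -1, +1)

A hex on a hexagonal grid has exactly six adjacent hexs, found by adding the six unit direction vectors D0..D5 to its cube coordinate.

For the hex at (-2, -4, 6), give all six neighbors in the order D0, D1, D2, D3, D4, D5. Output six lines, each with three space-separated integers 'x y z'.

Answer: -1 -5 6
-1 -4 5
-2 -3 5
-3 -3 6
-3 -4 7
-2 -5 7

Derivation:
Center: (-2, -4, 6). Add each direction:
  D0: (-2, -4, 6) + (1, -1, 0) = (-1, -5, 6)
  D1: (-2, -4, 6) + (1, 0, -1) = (-1, -4, 5)
  D2: (-2, -4, 6) + (0, 1, -1) = (-2, -3, 5)
  D3: (-2, -4, 6) + (-1, 1, 0) = (-3, -3, 6)
  D4: (-2, -4, 6) + (-1, 0, 1) = (-3, -4, 7)
  D5: (-2, -4, 6) + (0, -1, 1) = (-2, -5, 7)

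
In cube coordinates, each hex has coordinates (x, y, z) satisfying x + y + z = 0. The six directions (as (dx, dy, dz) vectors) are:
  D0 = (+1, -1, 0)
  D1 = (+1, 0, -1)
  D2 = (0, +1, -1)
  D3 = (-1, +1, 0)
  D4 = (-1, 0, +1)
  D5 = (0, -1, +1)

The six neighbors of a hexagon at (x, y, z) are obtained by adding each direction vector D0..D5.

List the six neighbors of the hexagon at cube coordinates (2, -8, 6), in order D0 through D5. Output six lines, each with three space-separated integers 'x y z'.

Center: (2, -8, 6). Add each direction:
  D0: (2, -8, 6) + (1, -1, 0) = (3, -9, 6)
  D1: (2, -8, 6) + (1, 0, -1) = (3, -8, 5)
  D2: (2, -8, 6) + (0, 1, -1) = (2, -7, 5)
  D3: (2, -8, 6) + (-1, 1, 0) = (1, -7, 6)
  D4: (2, -8, 6) + (-1, 0, 1) = (1, -8, 7)
  D5: (2, -8, 6) + (0, -1, 1) = (2, -9, 7)

Answer: 3 -9 6
3 -8 5
2 -7 5
1 -7 6
1 -8 7
2 -9 7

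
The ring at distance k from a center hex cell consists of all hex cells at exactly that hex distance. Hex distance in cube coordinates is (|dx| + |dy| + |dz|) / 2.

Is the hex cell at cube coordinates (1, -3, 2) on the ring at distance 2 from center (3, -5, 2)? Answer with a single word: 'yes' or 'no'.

Answer: yes

Derivation:
|px - cx| = |1 - 3| = 2
|py - cy| = |-3 - (-5)| = 2
|pz - cz| = |2 - 2| = 0
distance = (2+2+0)/2 = 4/2 = 2
radius = 2; distance == radius -> yes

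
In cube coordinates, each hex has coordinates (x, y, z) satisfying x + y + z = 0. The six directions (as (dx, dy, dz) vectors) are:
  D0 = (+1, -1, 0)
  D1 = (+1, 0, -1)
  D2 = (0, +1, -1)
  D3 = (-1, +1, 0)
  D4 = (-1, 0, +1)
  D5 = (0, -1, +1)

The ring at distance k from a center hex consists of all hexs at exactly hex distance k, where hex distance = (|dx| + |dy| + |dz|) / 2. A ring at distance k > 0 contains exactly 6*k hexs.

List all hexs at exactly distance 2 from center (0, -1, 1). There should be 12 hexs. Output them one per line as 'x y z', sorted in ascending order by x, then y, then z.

Answer: -2 -1 3
-2 0 2
-2 1 1
-1 -2 3
-1 1 0
0 -3 3
0 1 -1
1 -3 2
1 0 -1
2 -3 1
2 -2 0
2 -1 -1

Derivation:
Walk ring at distance 2 from (0, -1, 1):
Start at center + D4*2 = (-2, -1, 3)
  hex 0: (-2, -1, 3)
  hex 1: (-1, -2, 3)
  hex 2: (0, -3, 3)
  hex 3: (1, -3, 2)
  hex 4: (2, -3, 1)
  hex 5: (2, -2, 0)
  hex 6: (2, -1, -1)
  hex 7: (1, 0, -1)
  hex 8: (0, 1, -1)
  hex 9: (-1, 1, 0)
  hex 10: (-2, 1, 1)
  hex 11: (-2, 0, 2)
Sorted: 12 hexes.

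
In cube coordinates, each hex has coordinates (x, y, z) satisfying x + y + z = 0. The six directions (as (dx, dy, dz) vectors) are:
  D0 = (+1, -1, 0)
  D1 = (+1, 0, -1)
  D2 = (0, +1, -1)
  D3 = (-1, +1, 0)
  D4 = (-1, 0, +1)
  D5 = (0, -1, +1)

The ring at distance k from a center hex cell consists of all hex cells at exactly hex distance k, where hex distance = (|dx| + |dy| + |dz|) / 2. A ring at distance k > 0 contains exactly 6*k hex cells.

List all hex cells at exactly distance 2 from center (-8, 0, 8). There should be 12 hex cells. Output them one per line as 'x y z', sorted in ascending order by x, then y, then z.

Answer: -10 0 10
-10 1 9
-10 2 8
-9 -1 10
-9 2 7
-8 -2 10
-8 2 6
-7 -2 9
-7 1 6
-6 -2 8
-6 -1 7
-6 0 6

Derivation:
Walk ring at distance 2 from (-8, 0, 8):
Start at center + D4*2 = (-10, 0, 10)
  hex 0: (-10, 0, 10)
  hex 1: (-9, -1, 10)
  hex 2: (-8, -2, 10)
  hex 3: (-7, -2, 9)
  hex 4: (-6, -2, 8)
  hex 5: (-6, -1, 7)
  hex 6: (-6, 0, 6)
  hex 7: (-7, 1, 6)
  hex 8: (-8, 2, 6)
  hex 9: (-9, 2, 7)
  hex 10: (-10, 2, 8)
  hex 11: (-10, 1, 9)
Sorted: 12 hexes.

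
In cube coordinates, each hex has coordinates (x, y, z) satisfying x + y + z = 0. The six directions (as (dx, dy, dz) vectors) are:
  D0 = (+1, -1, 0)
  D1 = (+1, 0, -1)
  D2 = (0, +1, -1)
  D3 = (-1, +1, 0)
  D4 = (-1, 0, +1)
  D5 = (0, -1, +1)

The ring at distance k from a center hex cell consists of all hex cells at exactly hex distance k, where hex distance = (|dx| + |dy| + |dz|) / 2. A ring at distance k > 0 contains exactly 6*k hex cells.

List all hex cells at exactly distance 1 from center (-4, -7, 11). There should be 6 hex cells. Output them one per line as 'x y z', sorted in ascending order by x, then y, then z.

Answer: -5 -7 12
-5 -6 11
-4 -8 12
-4 -6 10
-3 -8 11
-3 -7 10

Derivation:
Walk ring at distance 1 from (-4, -7, 11):
Start at center + D4*1 = (-5, -7, 12)
  hex 0: (-5, -7, 12)
  hex 1: (-4, -8, 12)
  hex 2: (-3, -8, 11)
  hex 3: (-3, -7, 10)
  hex 4: (-4, -6, 10)
  hex 5: (-5, -6, 11)
Sorted: 6 hexes.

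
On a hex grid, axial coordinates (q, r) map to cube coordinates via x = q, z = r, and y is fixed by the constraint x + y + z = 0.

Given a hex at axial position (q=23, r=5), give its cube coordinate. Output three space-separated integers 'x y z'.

x = q = 23
z = r = 5
y = -x - z = -(23) - (5) = -28

Answer: 23 -28 5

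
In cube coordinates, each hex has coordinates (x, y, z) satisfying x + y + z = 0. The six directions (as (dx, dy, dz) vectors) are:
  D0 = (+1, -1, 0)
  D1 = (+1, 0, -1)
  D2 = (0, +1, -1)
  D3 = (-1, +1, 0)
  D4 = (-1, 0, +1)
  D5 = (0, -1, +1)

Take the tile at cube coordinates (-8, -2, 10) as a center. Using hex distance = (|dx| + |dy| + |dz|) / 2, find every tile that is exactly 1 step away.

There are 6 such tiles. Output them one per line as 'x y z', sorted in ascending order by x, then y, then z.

Walk ring at distance 1 from (-8, -2, 10):
Start at center + D4*1 = (-9, -2, 11)
  hex 0: (-9, -2, 11)
  hex 1: (-8, -3, 11)
  hex 2: (-7, -3, 10)
  hex 3: (-7, -2, 9)
  hex 4: (-8, -1, 9)
  hex 5: (-9, -1, 10)
Sorted: 6 hexes.

Answer: -9 -2 11
-9 -1 10
-8 -3 11
-8 -1 9
-7 -3 10
-7 -2 9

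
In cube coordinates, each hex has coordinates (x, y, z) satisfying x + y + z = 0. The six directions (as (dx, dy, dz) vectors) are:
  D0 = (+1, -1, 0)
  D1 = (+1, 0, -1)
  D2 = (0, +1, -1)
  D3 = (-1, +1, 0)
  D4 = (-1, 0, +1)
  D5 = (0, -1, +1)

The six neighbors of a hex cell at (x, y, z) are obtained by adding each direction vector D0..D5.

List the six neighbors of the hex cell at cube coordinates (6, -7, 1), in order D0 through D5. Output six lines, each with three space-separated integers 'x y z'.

Answer: 7 -8 1
7 -7 0
6 -6 0
5 -6 1
5 -7 2
6 -8 2

Derivation:
Center: (6, -7, 1). Add each direction:
  D0: (6, -7, 1) + (1, -1, 0) = (7, -8, 1)
  D1: (6, -7, 1) + (1, 0, -1) = (7, -7, 0)
  D2: (6, -7, 1) + (0, 1, -1) = (6, -6, 0)
  D3: (6, -7, 1) + (-1, 1, 0) = (5, -6, 1)
  D4: (6, -7, 1) + (-1, 0, 1) = (5, -7, 2)
  D5: (6, -7, 1) + (0, -1, 1) = (6, -8, 2)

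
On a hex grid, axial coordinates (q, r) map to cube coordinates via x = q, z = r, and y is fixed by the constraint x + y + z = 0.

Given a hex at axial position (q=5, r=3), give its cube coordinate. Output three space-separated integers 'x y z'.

x = q = 5
z = r = 3
y = -x - z = -(5) - (3) = -8

Answer: 5 -8 3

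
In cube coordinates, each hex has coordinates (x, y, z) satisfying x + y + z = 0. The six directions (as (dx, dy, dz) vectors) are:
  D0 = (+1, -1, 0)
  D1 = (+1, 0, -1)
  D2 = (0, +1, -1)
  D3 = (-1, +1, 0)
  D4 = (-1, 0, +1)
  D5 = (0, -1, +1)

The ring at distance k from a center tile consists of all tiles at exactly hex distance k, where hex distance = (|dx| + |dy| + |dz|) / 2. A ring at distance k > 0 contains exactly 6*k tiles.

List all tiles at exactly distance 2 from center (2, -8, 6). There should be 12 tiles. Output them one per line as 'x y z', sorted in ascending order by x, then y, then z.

Answer: 0 -8 8
0 -7 7
0 -6 6
1 -9 8
1 -6 5
2 -10 8
2 -6 4
3 -10 7
3 -7 4
4 -10 6
4 -9 5
4 -8 4

Derivation:
Walk ring at distance 2 from (2, -8, 6):
Start at center + D4*2 = (0, -8, 8)
  hex 0: (0, -8, 8)
  hex 1: (1, -9, 8)
  hex 2: (2, -10, 8)
  hex 3: (3, -10, 7)
  hex 4: (4, -10, 6)
  hex 5: (4, -9, 5)
  hex 6: (4, -8, 4)
  hex 7: (3, -7, 4)
  hex 8: (2, -6, 4)
  hex 9: (1, -6, 5)
  hex 10: (0, -6, 6)
  hex 11: (0, -7, 7)
Sorted: 12 hexes.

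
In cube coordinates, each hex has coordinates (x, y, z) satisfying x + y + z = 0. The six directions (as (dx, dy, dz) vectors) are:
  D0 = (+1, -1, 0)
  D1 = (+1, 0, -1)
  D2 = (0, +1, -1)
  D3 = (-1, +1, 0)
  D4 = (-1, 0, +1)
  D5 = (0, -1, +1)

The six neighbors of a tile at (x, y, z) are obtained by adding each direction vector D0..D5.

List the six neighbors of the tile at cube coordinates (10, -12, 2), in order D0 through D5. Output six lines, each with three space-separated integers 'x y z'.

Center: (10, -12, 2). Add each direction:
  D0: (10, -12, 2) + (1, -1, 0) = (11, -13, 2)
  D1: (10, -12, 2) + (1, 0, -1) = (11, -12, 1)
  D2: (10, -12, 2) + (0, 1, -1) = (10, -11, 1)
  D3: (10, -12, 2) + (-1, 1, 0) = (9, -11, 2)
  D4: (10, -12, 2) + (-1, 0, 1) = (9, -12, 3)
  D5: (10, -12, 2) + (0, -1, 1) = (10, -13, 3)

Answer: 11 -13 2
11 -12 1
10 -11 1
9 -11 2
9 -12 3
10 -13 3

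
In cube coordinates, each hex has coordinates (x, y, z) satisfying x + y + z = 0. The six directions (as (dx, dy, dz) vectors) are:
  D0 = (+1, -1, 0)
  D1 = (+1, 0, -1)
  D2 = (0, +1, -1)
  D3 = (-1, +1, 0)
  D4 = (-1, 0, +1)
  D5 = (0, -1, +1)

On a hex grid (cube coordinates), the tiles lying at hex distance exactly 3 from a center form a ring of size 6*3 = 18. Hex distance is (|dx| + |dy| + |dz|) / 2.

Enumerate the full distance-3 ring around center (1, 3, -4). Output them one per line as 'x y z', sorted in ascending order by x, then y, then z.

Answer: -2 3 -1
-2 4 -2
-2 5 -3
-2 6 -4
-1 2 -1
-1 6 -5
0 1 -1
0 6 -6
1 0 -1
1 6 -7
2 0 -2
2 5 -7
3 0 -3
3 4 -7
4 0 -4
4 1 -5
4 2 -6
4 3 -7

Derivation:
Walk ring at distance 3 from (1, 3, -4):
Start at center + D4*3 = (-2, 3, -1)
  hex 0: (-2, 3, -1)
  hex 1: (-1, 2, -1)
  hex 2: (0, 1, -1)
  hex 3: (1, 0, -1)
  hex 4: (2, 0, -2)
  hex 5: (3, 0, -3)
  hex 6: (4, 0, -4)
  hex 7: (4, 1, -5)
  hex 8: (4, 2, -6)
  hex 9: (4, 3, -7)
  hex 10: (3, 4, -7)
  hex 11: (2, 5, -7)
  hex 12: (1, 6, -7)
  hex 13: (0, 6, -6)
  hex 14: (-1, 6, -5)
  hex 15: (-2, 6, -4)
  hex 16: (-2, 5, -3)
  hex 17: (-2, 4, -2)
Sorted: 18 hexes.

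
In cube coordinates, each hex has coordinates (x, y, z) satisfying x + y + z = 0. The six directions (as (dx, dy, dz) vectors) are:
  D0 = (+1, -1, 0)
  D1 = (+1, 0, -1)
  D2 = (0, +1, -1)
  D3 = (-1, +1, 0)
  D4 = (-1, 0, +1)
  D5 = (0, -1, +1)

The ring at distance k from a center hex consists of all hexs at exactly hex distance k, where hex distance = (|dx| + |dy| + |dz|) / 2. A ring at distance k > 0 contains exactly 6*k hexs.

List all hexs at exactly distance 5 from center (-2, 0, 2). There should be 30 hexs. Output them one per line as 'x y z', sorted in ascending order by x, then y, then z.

Answer: -7 0 7
-7 1 6
-7 2 5
-7 3 4
-7 4 3
-7 5 2
-6 -1 7
-6 5 1
-5 -2 7
-5 5 0
-4 -3 7
-4 5 -1
-3 -4 7
-3 5 -2
-2 -5 7
-2 5 -3
-1 -5 6
-1 4 -3
0 -5 5
0 3 -3
1 -5 4
1 2 -3
2 -5 3
2 1 -3
3 -5 2
3 -4 1
3 -3 0
3 -2 -1
3 -1 -2
3 0 -3

Derivation:
Walk ring at distance 5 from (-2, 0, 2):
Start at center + D4*5 = (-7, 0, 7)
  hex 0: (-7, 0, 7)
  hex 1: (-6, -1, 7)
  hex 2: (-5, -2, 7)
  hex 3: (-4, -3, 7)
  hex 4: (-3, -4, 7)
  hex 5: (-2, -5, 7)
  hex 6: (-1, -5, 6)
  hex 7: (0, -5, 5)
  hex 8: (1, -5, 4)
  hex 9: (2, -5, 3)
  hex 10: (3, -5, 2)
  hex 11: (3, -4, 1)
  hex 12: (3, -3, 0)
  hex 13: (3, -2, -1)
  hex 14: (3, -1, -2)
  hex 15: (3, 0, -3)
  hex 16: (2, 1, -3)
  hex 17: (1, 2, -3)
  hex 18: (0, 3, -3)
  hex 19: (-1, 4, -3)
  hex 20: (-2, 5, -3)
  hex 21: (-3, 5, -2)
  hex 22: (-4, 5, -1)
  hex 23: (-5, 5, 0)
  hex 24: (-6, 5, 1)
  hex 25: (-7, 5, 2)
  hex 26: (-7, 4, 3)
  hex 27: (-7, 3, 4)
  hex 28: (-7, 2, 5)
  hex 29: (-7, 1, 6)
Sorted: 30 hexes.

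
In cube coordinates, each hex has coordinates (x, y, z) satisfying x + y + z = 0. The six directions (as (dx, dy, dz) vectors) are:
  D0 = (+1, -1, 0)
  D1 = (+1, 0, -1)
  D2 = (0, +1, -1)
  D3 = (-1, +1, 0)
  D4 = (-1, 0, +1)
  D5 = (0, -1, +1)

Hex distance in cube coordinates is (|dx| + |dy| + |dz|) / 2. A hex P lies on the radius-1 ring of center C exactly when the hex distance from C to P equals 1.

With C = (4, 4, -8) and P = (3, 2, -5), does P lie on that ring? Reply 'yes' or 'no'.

|px - cx| = |3 - 4| = 1
|py - cy| = |2 - 4| = 2
|pz - cz| = |-5 - (-8)| = 3
distance = (1+2+3)/2 = 6/2 = 3
radius = 1; distance != radius -> no

Answer: no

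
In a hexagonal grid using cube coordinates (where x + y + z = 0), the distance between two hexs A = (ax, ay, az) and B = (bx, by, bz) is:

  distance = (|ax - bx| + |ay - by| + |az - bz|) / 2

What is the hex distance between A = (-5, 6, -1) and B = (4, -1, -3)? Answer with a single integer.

|ax - bx| = |-5 - 4| = 9
|ay - by| = |6 - (-1)| = 7
|az - bz| = |-1 - (-3)| = 2
distance = (9 + 7 + 2) / 2 = 18 / 2 = 9

Answer: 9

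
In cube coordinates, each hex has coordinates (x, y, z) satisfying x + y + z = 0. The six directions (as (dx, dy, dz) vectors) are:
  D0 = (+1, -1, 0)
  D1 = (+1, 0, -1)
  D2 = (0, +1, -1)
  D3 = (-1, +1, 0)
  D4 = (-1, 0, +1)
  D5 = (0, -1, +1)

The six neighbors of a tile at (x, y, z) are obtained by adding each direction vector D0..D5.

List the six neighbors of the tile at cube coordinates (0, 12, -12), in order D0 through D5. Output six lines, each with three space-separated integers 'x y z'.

Center: (0, 12, -12). Add each direction:
  D0: (0, 12, -12) + (1, -1, 0) = (1, 11, -12)
  D1: (0, 12, -12) + (1, 0, -1) = (1, 12, -13)
  D2: (0, 12, -12) + (0, 1, -1) = (0, 13, -13)
  D3: (0, 12, -12) + (-1, 1, 0) = (-1, 13, -12)
  D4: (0, 12, -12) + (-1, 0, 1) = (-1, 12, -11)
  D5: (0, 12, -12) + (0, -1, 1) = (0, 11, -11)

Answer: 1 11 -12
1 12 -13
0 13 -13
-1 13 -12
-1 12 -11
0 11 -11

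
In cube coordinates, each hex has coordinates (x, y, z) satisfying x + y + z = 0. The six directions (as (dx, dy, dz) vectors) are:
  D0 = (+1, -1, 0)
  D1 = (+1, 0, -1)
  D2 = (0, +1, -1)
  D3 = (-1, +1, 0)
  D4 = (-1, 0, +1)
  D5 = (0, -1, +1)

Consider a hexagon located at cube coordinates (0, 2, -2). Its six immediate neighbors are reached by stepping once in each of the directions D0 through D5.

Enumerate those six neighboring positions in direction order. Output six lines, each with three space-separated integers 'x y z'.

Answer: 1 1 -2
1 2 -3
0 3 -3
-1 3 -2
-1 2 -1
0 1 -1

Derivation:
Center: (0, 2, -2). Add each direction:
  D0: (0, 2, -2) + (1, -1, 0) = (1, 1, -2)
  D1: (0, 2, -2) + (1, 0, -1) = (1, 2, -3)
  D2: (0, 2, -2) + (0, 1, -1) = (0, 3, -3)
  D3: (0, 2, -2) + (-1, 1, 0) = (-1, 3, -2)
  D4: (0, 2, -2) + (-1, 0, 1) = (-1, 2, -1)
  D5: (0, 2, -2) + (0, -1, 1) = (0, 1, -1)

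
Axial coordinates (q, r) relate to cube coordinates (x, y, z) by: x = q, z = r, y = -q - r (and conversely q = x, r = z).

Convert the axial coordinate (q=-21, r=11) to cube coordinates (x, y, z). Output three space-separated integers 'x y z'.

Answer: -21 10 11

Derivation:
x = q = -21
z = r = 11
y = -x - z = -(-21) - (11) = 10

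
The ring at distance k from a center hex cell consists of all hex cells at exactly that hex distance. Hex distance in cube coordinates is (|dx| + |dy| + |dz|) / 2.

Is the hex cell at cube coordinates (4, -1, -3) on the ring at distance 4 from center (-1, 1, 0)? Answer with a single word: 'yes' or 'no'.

Answer: no

Derivation:
|px - cx| = |4 - (-1)| = 5
|py - cy| = |-1 - 1| = 2
|pz - cz| = |-3 - 0| = 3
distance = (5+2+3)/2 = 10/2 = 5
radius = 4; distance != radius -> no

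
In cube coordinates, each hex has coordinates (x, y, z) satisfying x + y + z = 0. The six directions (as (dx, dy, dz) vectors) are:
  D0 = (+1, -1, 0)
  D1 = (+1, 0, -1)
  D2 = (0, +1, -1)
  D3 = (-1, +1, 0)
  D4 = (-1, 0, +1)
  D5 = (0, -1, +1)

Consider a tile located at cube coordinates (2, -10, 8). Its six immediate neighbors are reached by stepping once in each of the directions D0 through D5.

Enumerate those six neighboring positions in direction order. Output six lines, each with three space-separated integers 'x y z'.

Answer: 3 -11 8
3 -10 7
2 -9 7
1 -9 8
1 -10 9
2 -11 9

Derivation:
Center: (2, -10, 8). Add each direction:
  D0: (2, -10, 8) + (1, -1, 0) = (3, -11, 8)
  D1: (2, -10, 8) + (1, 0, -1) = (3, -10, 7)
  D2: (2, -10, 8) + (0, 1, -1) = (2, -9, 7)
  D3: (2, -10, 8) + (-1, 1, 0) = (1, -9, 8)
  D4: (2, -10, 8) + (-1, 0, 1) = (1, -10, 9)
  D5: (2, -10, 8) + (0, -1, 1) = (2, -11, 9)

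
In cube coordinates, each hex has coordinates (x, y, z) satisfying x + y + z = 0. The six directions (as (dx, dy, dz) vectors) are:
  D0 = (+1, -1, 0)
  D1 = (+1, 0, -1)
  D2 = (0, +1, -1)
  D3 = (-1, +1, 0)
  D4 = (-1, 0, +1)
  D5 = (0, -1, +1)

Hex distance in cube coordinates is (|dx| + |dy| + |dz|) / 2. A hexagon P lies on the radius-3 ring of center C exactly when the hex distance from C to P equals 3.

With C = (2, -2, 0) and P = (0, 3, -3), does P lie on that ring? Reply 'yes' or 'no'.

Answer: no

Derivation:
|px - cx| = |0 - 2| = 2
|py - cy| = |3 - (-2)| = 5
|pz - cz| = |-3 - 0| = 3
distance = (2+5+3)/2 = 10/2 = 5
radius = 3; distance != radius -> no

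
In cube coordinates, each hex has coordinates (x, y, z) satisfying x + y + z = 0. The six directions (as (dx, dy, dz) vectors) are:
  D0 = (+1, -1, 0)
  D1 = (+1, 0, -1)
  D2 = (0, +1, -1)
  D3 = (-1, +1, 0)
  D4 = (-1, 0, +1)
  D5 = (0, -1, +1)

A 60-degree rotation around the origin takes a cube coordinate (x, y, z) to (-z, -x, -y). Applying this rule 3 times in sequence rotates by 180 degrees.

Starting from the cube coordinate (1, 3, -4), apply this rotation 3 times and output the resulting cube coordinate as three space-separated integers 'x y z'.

Answer: -1 -3 4

Derivation:
Start: (1, 3, -4)
Step 1: (1, 3, -4) -> (-(-4), -(1), -(3)) = (4, -1, -3)
Step 2: (4, -1, -3) -> (-(-3), -(4), -(-1)) = (3, -4, 1)
Step 3: (3, -4, 1) -> (-(1), -(3), -(-4)) = (-1, -3, 4)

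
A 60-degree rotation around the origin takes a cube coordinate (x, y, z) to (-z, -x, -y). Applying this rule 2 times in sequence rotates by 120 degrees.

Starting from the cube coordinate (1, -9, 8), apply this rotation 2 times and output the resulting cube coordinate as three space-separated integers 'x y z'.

Answer: -9 8 1

Derivation:
Start: (1, -9, 8)
Step 1: (1, -9, 8) -> (-(8), -(1), -(-9)) = (-8, -1, 9)
Step 2: (-8, -1, 9) -> (-(9), -(-8), -(-1)) = (-9, 8, 1)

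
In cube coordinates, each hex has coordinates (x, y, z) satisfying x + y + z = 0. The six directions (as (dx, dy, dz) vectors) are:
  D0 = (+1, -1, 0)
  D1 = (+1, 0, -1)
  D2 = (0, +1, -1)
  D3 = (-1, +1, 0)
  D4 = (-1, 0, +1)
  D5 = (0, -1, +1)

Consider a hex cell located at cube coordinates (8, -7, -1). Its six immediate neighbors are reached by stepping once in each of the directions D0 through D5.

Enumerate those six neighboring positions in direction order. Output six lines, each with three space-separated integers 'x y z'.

Answer: 9 -8 -1
9 -7 -2
8 -6 -2
7 -6 -1
7 -7 0
8 -8 0

Derivation:
Center: (8, -7, -1). Add each direction:
  D0: (8, -7, -1) + (1, -1, 0) = (9, -8, -1)
  D1: (8, -7, -1) + (1, 0, -1) = (9, -7, -2)
  D2: (8, -7, -1) + (0, 1, -1) = (8, -6, -2)
  D3: (8, -7, -1) + (-1, 1, 0) = (7, -6, -1)
  D4: (8, -7, -1) + (-1, 0, 1) = (7, -7, 0)
  D5: (8, -7, -1) + (0, -1, 1) = (8, -8, 0)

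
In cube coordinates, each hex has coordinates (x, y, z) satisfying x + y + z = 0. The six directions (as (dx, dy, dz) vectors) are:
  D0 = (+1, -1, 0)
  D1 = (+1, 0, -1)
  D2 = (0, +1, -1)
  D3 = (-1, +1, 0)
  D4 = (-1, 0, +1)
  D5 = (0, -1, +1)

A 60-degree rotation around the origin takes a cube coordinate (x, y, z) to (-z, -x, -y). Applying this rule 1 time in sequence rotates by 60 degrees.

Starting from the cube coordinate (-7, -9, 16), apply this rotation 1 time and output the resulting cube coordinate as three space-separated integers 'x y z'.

Answer: -16 7 9

Derivation:
Start: (-7, -9, 16)
Step 1: (-7, -9, 16) -> (-(16), -(-7), -(-9)) = (-16, 7, 9)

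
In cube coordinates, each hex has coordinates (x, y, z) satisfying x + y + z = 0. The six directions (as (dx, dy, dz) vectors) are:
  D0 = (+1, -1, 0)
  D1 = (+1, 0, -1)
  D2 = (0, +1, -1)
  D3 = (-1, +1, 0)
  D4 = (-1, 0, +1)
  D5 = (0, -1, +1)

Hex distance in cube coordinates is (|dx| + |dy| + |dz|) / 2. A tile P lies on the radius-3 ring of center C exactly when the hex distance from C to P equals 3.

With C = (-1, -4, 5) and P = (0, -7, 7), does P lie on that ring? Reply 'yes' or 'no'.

|px - cx| = |0 - (-1)| = 1
|py - cy| = |-7 - (-4)| = 3
|pz - cz| = |7 - 5| = 2
distance = (1+3+2)/2 = 6/2 = 3
radius = 3; distance == radius -> yes

Answer: yes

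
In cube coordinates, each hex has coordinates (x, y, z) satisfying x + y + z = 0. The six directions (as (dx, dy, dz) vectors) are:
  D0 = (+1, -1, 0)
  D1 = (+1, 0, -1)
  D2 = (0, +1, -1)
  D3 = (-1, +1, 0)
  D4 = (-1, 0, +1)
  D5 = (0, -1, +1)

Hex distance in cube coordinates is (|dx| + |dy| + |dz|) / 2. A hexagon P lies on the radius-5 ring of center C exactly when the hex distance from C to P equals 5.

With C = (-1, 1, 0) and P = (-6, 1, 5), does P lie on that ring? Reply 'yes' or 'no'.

|px - cx| = |-6 - (-1)| = 5
|py - cy| = |1 - 1| = 0
|pz - cz| = |5 - 0| = 5
distance = (5+0+5)/2 = 10/2 = 5
radius = 5; distance == radius -> yes

Answer: yes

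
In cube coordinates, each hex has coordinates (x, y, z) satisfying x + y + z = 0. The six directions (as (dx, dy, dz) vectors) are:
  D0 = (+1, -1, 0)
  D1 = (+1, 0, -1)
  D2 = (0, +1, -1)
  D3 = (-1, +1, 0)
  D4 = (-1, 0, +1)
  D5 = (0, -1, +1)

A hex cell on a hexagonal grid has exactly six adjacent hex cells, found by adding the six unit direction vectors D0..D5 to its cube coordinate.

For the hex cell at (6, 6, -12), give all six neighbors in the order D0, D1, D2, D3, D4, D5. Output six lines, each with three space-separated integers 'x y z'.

Answer: 7 5 -12
7 6 -13
6 7 -13
5 7 -12
5 6 -11
6 5 -11

Derivation:
Center: (6, 6, -12). Add each direction:
  D0: (6, 6, -12) + (1, -1, 0) = (7, 5, -12)
  D1: (6, 6, -12) + (1, 0, -1) = (7, 6, -13)
  D2: (6, 6, -12) + (0, 1, -1) = (6, 7, -13)
  D3: (6, 6, -12) + (-1, 1, 0) = (5, 7, -12)
  D4: (6, 6, -12) + (-1, 0, 1) = (5, 6, -11)
  D5: (6, 6, -12) + (0, -1, 1) = (6, 5, -11)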